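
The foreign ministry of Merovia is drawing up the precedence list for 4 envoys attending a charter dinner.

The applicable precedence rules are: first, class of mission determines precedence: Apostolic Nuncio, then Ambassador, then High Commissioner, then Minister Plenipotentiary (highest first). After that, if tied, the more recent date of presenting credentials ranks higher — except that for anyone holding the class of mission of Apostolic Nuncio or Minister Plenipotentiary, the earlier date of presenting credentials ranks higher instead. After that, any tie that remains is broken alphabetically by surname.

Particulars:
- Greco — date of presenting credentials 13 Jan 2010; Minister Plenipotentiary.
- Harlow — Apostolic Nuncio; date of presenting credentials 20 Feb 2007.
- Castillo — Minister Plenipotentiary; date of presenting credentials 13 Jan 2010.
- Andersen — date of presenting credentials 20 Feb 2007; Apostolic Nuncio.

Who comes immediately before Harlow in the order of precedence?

By class of mission: Andersen and Harlow (Apostolic Nuncio); then Castillo and Greco (Minister Plenipotentiary).
Andersen and Harlow both have date of presenting credentials 20 Feb 2007, so the next rule applies.
Among Andersen and Harlow, alphabetically by surname: Andersen before Harlow.
Castillo and Greco both have date of presenting credentials 13 Jan 2010, so the next rule applies.
Among Castillo and Greco, alphabetically by surname: Castillo before Greco.
Order: Andersen, Harlow, Castillo, Greco.

Andersen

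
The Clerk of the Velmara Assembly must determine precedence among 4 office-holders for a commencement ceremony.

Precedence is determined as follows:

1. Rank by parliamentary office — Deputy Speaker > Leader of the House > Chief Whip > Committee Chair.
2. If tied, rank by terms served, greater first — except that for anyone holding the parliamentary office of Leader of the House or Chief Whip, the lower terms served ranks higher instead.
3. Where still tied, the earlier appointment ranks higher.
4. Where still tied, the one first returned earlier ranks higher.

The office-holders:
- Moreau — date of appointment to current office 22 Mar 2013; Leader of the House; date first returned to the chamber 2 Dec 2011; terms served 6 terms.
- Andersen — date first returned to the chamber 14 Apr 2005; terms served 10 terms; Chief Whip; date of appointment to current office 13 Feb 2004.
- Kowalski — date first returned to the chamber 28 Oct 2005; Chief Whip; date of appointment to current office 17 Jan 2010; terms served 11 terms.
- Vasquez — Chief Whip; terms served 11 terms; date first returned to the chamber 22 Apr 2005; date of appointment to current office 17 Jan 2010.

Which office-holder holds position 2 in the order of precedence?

By parliamentary office: Moreau (Leader of the House); then Andersen, Vasquez and Kowalski (Chief Whip).
Among Andersen, Vasquez and Kowalski, by terms served (lower first) (reversed rule for this group): Andersen (10 terms) before Vasquez and Kowalski (11 terms).
Vasquez and Kowalski both have date of appointment to current office 17 Jan 2010, so the next rule applies.
Among Vasquez and Kowalski, by date first returned to the chamber (earlier first): Vasquez (22 Apr 2005) before Kowalski (28 Oct 2005).
Order: Moreau, Andersen, Vasquez, Kowalski.

Andersen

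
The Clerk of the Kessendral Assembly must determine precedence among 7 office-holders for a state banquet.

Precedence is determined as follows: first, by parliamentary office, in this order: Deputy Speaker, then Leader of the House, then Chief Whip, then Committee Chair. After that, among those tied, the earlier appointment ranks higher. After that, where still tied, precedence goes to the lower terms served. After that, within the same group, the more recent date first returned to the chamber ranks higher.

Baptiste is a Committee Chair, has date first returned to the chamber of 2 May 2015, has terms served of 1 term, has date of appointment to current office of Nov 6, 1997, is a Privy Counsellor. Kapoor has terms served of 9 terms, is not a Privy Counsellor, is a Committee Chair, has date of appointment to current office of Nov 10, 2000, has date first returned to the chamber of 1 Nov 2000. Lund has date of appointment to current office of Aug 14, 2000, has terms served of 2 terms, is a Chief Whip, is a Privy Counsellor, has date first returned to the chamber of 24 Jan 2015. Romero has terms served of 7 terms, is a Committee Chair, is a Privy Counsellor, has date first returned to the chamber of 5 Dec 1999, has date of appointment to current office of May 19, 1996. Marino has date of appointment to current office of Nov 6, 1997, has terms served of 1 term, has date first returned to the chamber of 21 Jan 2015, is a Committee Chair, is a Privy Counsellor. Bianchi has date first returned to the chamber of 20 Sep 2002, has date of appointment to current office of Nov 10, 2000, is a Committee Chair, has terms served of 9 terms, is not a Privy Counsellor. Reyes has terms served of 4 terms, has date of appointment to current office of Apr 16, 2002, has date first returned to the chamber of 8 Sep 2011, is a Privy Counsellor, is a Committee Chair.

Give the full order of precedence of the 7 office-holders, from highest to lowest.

Lund, Romero, Baptiste, Marino, Bianchi, Kapoor, Reyes

By parliamentary office: Lund (Chief Whip); then Romero, Baptiste, Marino, Bianchi, Kapoor and Reyes (Committee Chair).
Among Romero, Baptiste, Marino, Bianchi, Kapoor and Reyes, by date of appointment to current office (earlier first): Romero (May 19, 1996) before Baptiste and Marino (Nov 6, 1997) before Bianchi and Kapoor (Nov 10, 2000) before Reyes (Apr 16, 2002).
Baptiste and Marino both have terms served 1 term, so the next rule applies.
Among Baptiste and Marino, by date first returned to the chamber (later first): Baptiste (2 May 2015) before Marino (21 Jan 2015).
Bianchi and Kapoor both have terms served 9 terms, so the next rule applies.
Among Bianchi and Kapoor, by date first returned to the chamber (later first): Bianchi (20 Sep 2002) before Kapoor (1 Nov 2000).
Full order: Lund, Romero, Baptiste, Marino, Bianchi, Kapoor, Reyes.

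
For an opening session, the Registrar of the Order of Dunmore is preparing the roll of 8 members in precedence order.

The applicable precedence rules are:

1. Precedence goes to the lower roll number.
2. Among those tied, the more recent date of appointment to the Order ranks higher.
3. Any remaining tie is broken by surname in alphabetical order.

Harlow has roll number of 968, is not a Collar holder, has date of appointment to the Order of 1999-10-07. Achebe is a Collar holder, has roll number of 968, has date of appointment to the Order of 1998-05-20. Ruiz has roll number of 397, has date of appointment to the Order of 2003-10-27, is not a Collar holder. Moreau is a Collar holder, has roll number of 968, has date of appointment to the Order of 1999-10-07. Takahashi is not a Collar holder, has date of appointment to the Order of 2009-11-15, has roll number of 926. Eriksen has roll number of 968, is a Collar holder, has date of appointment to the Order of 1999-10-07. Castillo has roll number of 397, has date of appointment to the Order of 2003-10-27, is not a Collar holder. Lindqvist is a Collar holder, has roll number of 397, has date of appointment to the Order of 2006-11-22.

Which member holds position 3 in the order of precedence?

Ruiz

By roll number (lower first): Lindqvist, Castillo and Ruiz (each 397); then Takahashi (926); then Eriksen, Harlow, Moreau and Achebe (each 968).
Among Lindqvist, Castillo and Ruiz, by date of appointment to the Order (later first): Lindqvist (2006-11-22) before Castillo and Ruiz (2003-10-27).
Among Castillo and Ruiz, alphabetically by surname: Castillo before Ruiz.
Among Eriksen, Harlow, Moreau and Achebe, by date of appointment to the Order (later first): Eriksen, Harlow and Moreau (1999-10-07) before Achebe (1998-05-20).
Among Eriksen, Harlow and Moreau, alphabetically by surname: Eriksen before Harlow before Moreau.
Order: Lindqvist, Castillo, Ruiz, Takahashi, Eriksen, Harlow, Moreau, Achebe.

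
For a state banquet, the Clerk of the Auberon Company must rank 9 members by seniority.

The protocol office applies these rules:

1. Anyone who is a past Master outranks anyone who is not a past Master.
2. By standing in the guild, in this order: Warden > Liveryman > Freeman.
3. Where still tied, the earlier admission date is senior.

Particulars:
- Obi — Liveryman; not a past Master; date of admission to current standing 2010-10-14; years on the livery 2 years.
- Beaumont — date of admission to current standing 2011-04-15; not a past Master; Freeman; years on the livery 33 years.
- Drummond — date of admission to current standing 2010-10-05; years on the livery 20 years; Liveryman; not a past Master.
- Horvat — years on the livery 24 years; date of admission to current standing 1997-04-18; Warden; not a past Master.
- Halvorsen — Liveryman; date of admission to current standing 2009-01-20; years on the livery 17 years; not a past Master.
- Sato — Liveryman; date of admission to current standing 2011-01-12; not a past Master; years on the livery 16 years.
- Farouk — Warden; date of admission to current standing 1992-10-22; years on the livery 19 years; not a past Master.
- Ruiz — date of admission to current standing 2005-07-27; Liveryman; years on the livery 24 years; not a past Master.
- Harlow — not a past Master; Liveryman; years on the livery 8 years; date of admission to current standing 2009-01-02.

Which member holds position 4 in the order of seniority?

Harlow

By the first rule: Farouk, Horvat, Ruiz, Harlow, Halvorsen, Drummond, Obi, Sato and Beaumont (each not a past Master).
Among Farouk, Horvat, Ruiz, Harlow, Halvorsen, Drummond, Obi, Sato and Beaumont, by standing in the guild: Farouk and Horvat (Warden) before Ruiz, Harlow, Halvorsen, Drummond, Obi and Sato (Liveryman) before Beaumont (Freeman).
Among Farouk and Horvat, by date of admission to current standing (earlier first): Farouk (1992-10-22) before Horvat (1997-04-18).
Among Ruiz, Harlow, Halvorsen, Drummond, Obi and Sato, by date of admission to current standing (earlier first): Ruiz (2005-07-27) before Harlow (2009-01-02) before Halvorsen (2009-01-20) before Drummond (2010-10-05) before Obi (2010-10-14) before Sato (2011-01-12).
Order: Farouk, Horvat, Ruiz, Harlow, Halvorsen, Drummond, Obi, Sato, Beaumont.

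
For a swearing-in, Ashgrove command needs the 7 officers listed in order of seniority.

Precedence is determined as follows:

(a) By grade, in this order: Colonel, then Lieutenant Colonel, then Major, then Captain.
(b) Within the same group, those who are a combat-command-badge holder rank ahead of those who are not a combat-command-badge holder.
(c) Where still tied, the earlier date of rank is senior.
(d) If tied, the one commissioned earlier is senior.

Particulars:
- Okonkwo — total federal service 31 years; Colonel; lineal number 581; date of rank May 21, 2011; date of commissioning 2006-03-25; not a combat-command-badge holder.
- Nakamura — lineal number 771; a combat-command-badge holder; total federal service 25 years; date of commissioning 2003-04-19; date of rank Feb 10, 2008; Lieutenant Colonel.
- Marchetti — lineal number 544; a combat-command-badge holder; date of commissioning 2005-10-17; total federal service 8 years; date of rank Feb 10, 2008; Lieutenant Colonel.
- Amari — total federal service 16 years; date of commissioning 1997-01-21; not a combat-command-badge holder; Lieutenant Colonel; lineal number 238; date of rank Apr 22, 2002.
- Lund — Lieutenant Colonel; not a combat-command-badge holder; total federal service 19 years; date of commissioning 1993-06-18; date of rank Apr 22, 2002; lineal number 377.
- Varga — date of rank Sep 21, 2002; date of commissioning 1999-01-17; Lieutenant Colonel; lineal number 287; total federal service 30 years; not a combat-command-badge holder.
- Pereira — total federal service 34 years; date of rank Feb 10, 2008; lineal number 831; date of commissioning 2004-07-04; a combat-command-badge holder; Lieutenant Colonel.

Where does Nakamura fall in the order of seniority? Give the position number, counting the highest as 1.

2

By grade: Okonkwo (Colonel); then Nakamura, Pereira, Marchetti, Lund, Amari and Varga (Lieutenant Colonel).
Among Nakamura, Pereira, Marchetti, Lund, Amari and Varga, a combat-command-badge holder before not a combat-command-badge holder: Nakamura, Pereira and Marchetti (a combat-command-badge holder) before Lund, Amari and Varga (not a combat-command-badge holder).
Nakamura, Pereira and Marchetti all have date of rank Feb 10, 2008, so the next rule applies.
Among Nakamura, Pereira and Marchetti, by date of commissioning (earlier first): Nakamura (2003-04-19) before Pereira (2004-07-04) before Marchetti (2005-10-17).
Among Lund, Amari and Varga, by date of rank (earlier first): Lund and Amari (Apr 22, 2002) before Varga (Sep 21, 2002).
Among Lund and Amari, by date of commissioning (earlier first): Lund (1993-06-18) before Amari (1997-01-21).
Order: Okonkwo, Nakamura, Pereira, Marchetti, Lund, Amari, Varga. So position 2.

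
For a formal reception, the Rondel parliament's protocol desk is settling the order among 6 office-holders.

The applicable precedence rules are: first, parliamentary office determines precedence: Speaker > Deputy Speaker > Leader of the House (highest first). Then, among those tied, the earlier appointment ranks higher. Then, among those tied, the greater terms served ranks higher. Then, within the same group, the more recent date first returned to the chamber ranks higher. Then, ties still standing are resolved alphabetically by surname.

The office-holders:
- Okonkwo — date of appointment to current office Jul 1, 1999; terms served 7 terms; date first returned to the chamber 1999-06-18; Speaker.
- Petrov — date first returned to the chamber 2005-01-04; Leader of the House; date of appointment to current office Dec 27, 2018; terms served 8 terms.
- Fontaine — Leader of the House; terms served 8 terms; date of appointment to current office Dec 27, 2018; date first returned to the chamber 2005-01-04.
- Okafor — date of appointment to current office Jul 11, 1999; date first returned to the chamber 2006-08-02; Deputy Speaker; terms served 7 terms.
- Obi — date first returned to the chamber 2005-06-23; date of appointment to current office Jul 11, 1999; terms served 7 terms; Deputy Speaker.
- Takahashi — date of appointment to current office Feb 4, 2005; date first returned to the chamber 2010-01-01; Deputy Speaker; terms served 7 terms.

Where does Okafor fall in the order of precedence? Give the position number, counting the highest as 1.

2

By parliamentary office: Okonkwo (Speaker); then Okafor, Obi and Takahashi (Deputy Speaker); then Fontaine and Petrov (Leader of the House).
Among Okafor, Obi and Takahashi, by date of appointment to current office (earlier first): Okafor and Obi (Jul 11, 1999) before Takahashi (Feb 4, 2005).
Okafor and Obi both have terms served 7 terms, so the next rule applies.
Among Okafor and Obi, by date first returned to the chamber (later first): Okafor (2006-08-02) before Obi (2005-06-23).
Fontaine and Petrov both have date of appointment to current office Dec 27, 2018, so the next rule applies.
Fontaine and Petrov both have terms served 8 terms, so the next rule applies.
Fontaine and Petrov both have date first returned to the chamber 2005-01-04, so the next rule applies.
Among Fontaine and Petrov, alphabetically by surname: Fontaine before Petrov.
Order: Okonkwo, Okafor, Obi, Takahashi, Fontaine, Petrov. So position 2.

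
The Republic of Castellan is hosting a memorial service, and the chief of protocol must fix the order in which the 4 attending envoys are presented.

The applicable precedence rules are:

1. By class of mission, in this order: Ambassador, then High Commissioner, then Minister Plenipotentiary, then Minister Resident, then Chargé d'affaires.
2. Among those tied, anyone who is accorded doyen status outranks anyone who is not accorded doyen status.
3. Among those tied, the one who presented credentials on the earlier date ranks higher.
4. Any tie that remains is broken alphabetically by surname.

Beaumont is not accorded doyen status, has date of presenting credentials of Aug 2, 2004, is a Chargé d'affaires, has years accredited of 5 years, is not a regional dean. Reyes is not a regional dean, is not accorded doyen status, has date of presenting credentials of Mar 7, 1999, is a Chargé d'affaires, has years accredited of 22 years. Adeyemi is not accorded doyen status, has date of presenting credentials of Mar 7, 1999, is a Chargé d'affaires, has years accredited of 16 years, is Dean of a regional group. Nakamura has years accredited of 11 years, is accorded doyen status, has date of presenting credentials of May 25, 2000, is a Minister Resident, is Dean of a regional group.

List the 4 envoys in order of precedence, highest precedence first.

By class of mission: Nakamura (Minister Resident); then Adeyemi, Reyes and Beaumont (Chargé d'affaires).
Adeyemi, Reyes and Beaumont are each not accorded doyen status, so the next rule applies.
Among Adeyemi, Reyes and Beaumont, by date of presenting credentials (earlier first): Adeyemi and Reyes (Mar 7, 1999) before Beaumont (Aug 2, 2004).
Among Adeyemi and Reyes, alphabetically by surname: Adeyemi before Reyes.
Full order: Nakamura, Adeyemi, Reyes, Beaumont.

Nakamura, Adeyemi, Reyes, Beaumont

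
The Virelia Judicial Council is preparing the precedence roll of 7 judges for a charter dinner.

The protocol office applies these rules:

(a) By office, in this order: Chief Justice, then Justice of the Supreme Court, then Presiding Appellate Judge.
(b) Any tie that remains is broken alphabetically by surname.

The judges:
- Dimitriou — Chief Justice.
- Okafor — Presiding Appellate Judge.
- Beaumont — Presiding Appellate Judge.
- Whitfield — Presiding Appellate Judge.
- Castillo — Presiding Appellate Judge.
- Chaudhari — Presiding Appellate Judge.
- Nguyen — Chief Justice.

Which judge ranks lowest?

Whitfield

By office: Dimitriou and Nguyen (Chief Justice); then Beaumont, Castillo, Chaudhari, Okafor and Whitfield (Presiding Appellate Judge).
Among Dimitriou and Nguyen, alphabetically by surname: Dimitriou before Nguyen.
Among Beaumont, Castillo, Chaudhari, Okafor and Whitfield, alphabetically by surname: Beaumont before Castillo before Chaudhari before Okafor before Whitfield.
Order: Dimitriou, Nguyen, Beaumont, Castillo, Chaudhari, Okafor, Whitfield.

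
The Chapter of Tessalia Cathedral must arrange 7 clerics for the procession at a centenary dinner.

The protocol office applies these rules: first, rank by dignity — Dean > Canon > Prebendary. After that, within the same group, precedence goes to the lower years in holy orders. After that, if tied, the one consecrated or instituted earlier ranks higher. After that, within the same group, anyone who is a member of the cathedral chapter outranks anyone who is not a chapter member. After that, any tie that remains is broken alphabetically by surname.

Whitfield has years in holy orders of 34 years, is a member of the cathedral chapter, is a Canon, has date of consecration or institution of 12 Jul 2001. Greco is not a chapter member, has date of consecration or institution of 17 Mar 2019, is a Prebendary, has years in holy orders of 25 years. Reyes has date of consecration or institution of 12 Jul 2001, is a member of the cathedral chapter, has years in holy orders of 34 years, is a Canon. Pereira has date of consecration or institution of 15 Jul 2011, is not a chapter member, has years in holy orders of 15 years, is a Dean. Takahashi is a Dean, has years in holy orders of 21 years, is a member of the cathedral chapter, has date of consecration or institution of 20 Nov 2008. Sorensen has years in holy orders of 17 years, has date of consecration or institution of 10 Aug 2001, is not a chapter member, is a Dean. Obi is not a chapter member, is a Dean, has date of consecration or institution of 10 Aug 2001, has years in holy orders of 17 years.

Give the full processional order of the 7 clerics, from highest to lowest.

Pereira, Obi, Sorensen, Takahashi, Reyes, Whitfield, Greco

By dignity: Pereira, Obi, Sorensen and Takahashi (Dean); then Reyes and Whitfield (Canon); then Greco (Prebendary).
Among Pereira, Obi, Sorensen and Takahashi, by years in holy orders (lower first): Pereira (15 years) before Obi and Sorensen (17 years) before Takahashi (21 years).
Obi and Sorensen both have date of consecration or institution 10 Aug 2001, so the next rule applies.
Obi and Sorensen are each not a chapter member, so the next rule applies.
Among Obi and Sorensen, alphabetically by surname: Obi before Sorensen.
Reyes and Whitfield both have years in holy orders 34 years, so the next rule applies.
Reyes and Whitfield both have date of consecration or institution 12 Jul 2001, so the next rule applies.
Reyes and Whitfield are each a member of the cathedral chapter, so the next rule applies.
Among Reyes and Whitfield, alphabetically by surname: Reyes before Whitfield.
Full order: Pereira, Obi, Sorensen, Takahashi, Reyes, Whitfield, Greco.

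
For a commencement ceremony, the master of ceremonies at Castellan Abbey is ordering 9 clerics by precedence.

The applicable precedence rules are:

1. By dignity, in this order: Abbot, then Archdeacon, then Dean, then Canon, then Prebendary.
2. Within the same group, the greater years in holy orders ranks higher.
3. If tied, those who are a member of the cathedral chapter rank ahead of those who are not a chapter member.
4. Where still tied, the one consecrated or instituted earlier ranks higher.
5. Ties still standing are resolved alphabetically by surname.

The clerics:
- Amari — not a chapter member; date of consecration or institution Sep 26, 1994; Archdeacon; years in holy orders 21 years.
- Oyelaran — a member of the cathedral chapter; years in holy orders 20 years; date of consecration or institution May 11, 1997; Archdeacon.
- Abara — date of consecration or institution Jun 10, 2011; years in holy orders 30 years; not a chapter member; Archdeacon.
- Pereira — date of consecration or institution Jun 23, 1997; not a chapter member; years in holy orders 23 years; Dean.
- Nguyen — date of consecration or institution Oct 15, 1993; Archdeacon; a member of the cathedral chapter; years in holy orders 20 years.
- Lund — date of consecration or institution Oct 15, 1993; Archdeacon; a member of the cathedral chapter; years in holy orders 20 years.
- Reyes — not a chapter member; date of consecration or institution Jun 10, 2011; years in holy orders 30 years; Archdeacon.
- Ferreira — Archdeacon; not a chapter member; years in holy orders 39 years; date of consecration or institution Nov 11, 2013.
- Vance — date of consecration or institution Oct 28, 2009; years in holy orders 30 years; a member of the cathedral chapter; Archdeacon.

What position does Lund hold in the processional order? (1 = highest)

6

By dignity: Ferreira, Vance, Abara, Reyes, Amari, Lund, Nguyen and Oyelaran (Archdeacon); then Pereira (Dean).
Among Ferreira, Vance, Abara, Reyes, Amari, Lund, Nguyen and Oyelaran, by years in holy orders (higher first): Ferreira (39 years) before Vance, Abara and Reyes (30 years) before Amari (21 years) before Lund, Nguyen and Oyelaran (20 years).
Among Vance, Abara and Reyes, a member of the cathedral chapter before not a chapter member: Vance (a member of the cathedral chapter) before Abara and Reyes (not a chapter member).
Abara and Reyes both have date of consecration or institution Jun 10, 2011, so the next rule applies.
Among Abara and Reyes, alphabetically by surname: Abara before Reyes.
Lund, Nguyen and Oyelaran are each a member of the cathedral chapter, so the next rule applies.
Among Lund, Nguyen and Oyelaran, by date of consecration or institution (earlier first): Lund and Nguyen (Oct 15, 1993) before Oyelaran (May 11, 1997).
Among Lund and Nguyen, alphabetically by surname: Lund before Nguyen.
Order: Ferreira, Vance, Abara, Reyes, Amari, Lund, Nguyen, Oyelaran, Pereira. So position 6.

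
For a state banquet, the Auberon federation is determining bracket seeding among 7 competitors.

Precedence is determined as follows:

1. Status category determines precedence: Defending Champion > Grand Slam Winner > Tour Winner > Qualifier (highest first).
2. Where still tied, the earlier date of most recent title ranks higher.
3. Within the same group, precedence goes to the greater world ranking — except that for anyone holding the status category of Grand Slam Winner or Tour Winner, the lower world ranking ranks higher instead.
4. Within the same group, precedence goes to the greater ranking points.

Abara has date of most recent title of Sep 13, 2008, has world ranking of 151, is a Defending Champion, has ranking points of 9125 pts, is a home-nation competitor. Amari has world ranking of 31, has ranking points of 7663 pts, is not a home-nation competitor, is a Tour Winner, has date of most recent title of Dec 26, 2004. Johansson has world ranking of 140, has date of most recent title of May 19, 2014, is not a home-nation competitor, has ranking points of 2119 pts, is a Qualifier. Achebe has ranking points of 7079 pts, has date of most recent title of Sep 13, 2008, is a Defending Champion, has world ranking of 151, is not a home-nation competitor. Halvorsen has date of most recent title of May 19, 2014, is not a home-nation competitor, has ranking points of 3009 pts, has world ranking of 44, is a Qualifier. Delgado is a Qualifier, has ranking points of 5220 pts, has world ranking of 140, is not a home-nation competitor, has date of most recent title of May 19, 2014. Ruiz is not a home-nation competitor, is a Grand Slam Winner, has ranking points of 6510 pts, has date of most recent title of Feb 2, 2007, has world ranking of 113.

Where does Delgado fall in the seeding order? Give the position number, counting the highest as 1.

5

By status category: Abara and Achebe (Defending Champion); then Ruiz (Grand Slam Winner); then Amari (Tour Winner); then Delgado, Johansson and Halvorsen (Qualifier).
Abara and Achebe both have date of most recent title Sep 13, 2008, so the next rule applies.
Abara and Achebe both have world ranking 151, so the next rule applies.
Among Abara and Achebe, by ranking points (higher first): Abara (9125 pts) before Achebe (7079 pts).
Delgado, Johansson and Halvorsen all have date of most recent title May 19, 2014, so the next rule applies.
Among Delgado, Johansson and Halvorsen, by world ranking (higher first): Delgado and Johansson (140) before Halvorsen (44).
Among Delgado and Johansson, by ranking points (higher first): Delgado (5220 pts) before Johansson (2119 pts).
Order: Abara, Achebe, Ruiz, Amari, Delgado, Johansson, Halvorsen. So position 5.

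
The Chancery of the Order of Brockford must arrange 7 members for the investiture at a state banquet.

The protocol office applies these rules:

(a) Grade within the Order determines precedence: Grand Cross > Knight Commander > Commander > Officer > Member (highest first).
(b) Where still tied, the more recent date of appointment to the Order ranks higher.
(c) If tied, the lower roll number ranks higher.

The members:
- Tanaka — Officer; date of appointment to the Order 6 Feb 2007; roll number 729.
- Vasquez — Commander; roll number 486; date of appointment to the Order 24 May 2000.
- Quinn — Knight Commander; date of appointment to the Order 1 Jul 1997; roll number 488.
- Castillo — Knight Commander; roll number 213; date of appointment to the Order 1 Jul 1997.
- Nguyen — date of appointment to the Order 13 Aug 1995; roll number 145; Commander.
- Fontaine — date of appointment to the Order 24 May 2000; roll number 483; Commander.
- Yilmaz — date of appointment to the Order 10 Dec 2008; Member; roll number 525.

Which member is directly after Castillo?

By grade within the Order: Castillo and Quinn (Knight Commander); then Fontaine, Vasquez and Nguyen (Commander); then Tanaka (Officer); then Yilmaz (Member).
Castillo and Quinn both have date of appointment to the Order 1 Jul 1997, so the next rule applies.
Among Castillo and Quinn, by roll number (lower first): Castillo (213) before Quinn (488).
Among Fontaine, Vasquez and Nguyen, by date of appointment to the Order (later first): Fontaine and Vasquez (24 May 2000) before Nguyen (13 Aug 1995).
Among Fontaine and Vasquez, by roll number (lower first): Fontaine (483) before Vasquez (486).
Order: Castillo, Quinn, Fontaine, Vasquez, Nguyen, Tanaka, Yilmaz.

Quinn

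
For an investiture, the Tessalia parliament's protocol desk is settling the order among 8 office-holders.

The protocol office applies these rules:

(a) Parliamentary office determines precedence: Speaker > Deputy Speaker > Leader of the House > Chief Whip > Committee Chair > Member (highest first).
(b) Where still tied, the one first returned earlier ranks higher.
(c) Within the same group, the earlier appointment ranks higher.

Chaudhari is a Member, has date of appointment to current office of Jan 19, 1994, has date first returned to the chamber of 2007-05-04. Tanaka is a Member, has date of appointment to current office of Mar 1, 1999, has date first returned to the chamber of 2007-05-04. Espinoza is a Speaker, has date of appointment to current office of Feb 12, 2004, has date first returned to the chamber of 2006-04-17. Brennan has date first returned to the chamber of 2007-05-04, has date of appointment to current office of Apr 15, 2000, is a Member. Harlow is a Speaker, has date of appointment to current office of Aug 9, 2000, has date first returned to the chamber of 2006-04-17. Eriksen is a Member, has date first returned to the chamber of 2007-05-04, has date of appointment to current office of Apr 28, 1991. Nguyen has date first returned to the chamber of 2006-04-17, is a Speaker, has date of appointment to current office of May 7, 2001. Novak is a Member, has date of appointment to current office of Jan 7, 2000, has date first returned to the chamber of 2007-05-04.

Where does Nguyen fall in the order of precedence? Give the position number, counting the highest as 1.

2

By parliamentary office: Harlow, Nguyen and Espinoza (Speaker); then Eriksen, Chaudhari, Tanaka, Novak and Brennan (Member).
Harlow, Nguyen and Espinoza all have date first returned to the chamber 2006-04-17, so the next rule applies.
Among Harlow, Nguyen and Espinoza, by date of appointment to current office (earlier first): Harlow (Aug 9, 2000) before Nguyen (May 7, 2001) before Espinoza (Feb 12, 2004).
Eriksen, Chaudhari, Tanaka, Novak and Brennan all have date first returned to the chamber 2007-05-04, so the next rule applies.
Among Eriksen, Chaudhari, Tanaka, Novak and Brennan, by date of appointment to current office (earlier first): Eriksen (Apr 28, 1991) before Chaudhari (Jan 19, 1994) before Tanaka (Mar 1, 1999) before Novak (Jan 7, 2000) before Brennan (Apr 15, 2000).
Order: Harlow, Nguyen, Espinoza, Eriksen, Chaudhari, Tanaka, Novak, Brennan. So position 2.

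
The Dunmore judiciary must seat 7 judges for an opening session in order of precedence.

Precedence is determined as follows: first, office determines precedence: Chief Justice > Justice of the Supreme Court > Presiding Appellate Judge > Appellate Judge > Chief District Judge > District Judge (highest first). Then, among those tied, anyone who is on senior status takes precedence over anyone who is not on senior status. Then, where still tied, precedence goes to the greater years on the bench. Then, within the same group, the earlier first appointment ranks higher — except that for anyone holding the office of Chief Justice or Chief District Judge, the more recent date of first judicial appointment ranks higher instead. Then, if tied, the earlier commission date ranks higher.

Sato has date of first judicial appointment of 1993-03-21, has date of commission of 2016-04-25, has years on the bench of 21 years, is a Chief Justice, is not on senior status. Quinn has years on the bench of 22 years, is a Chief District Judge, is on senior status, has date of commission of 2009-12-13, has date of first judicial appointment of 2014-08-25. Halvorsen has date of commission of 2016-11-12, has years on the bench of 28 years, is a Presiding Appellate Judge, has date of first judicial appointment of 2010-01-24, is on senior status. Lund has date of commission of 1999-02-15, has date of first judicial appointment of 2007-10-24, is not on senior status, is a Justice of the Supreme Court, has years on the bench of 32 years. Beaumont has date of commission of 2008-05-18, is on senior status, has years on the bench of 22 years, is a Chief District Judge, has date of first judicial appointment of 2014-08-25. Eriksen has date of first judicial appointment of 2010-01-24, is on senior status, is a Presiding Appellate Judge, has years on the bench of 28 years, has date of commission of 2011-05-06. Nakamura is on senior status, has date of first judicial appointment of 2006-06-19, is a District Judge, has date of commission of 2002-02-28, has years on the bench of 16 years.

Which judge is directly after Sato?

Lund

By office: Sato (Chief Justice); then Lund (Justice of the Supreme Court); then Eriksen and Halvorsen (Presiding Appellate Judge); then Beaumont and Quinn (Chief District Judge); then Nakamura (District Judge).
Eriksen and Halvorsen are each on senior status, so the next rule applies.
Eriksen and Halvorsen both have years on the bench 28 years, so the next rule applies.
Eriksen and Halvorsen both have date of first judicial appointment 2010-01-24, so the next rule applies.
Among Eriksen and Halvorsen, by date of commission (earlier first): Eriksen (2011-05-06) before Halvorsen (2016-11-12).
Beaumont and Quinn are each on senior status, so the next rule applies.
Beaumont and Quinn both have years on the bench 22 years, so the next rule applies.
Beaumont and Quinn both have date of first judicial appointment 2014-08-25, so the next rule applies.
Among Beaumont and Quinn, by date of commission (earlier first): Beaumont (2008-05-18) before Quinn (2009-12-13).
Order: Sato, Lund, Eriksen, Halvorsen, Beaumont, Quinn, Nakamura.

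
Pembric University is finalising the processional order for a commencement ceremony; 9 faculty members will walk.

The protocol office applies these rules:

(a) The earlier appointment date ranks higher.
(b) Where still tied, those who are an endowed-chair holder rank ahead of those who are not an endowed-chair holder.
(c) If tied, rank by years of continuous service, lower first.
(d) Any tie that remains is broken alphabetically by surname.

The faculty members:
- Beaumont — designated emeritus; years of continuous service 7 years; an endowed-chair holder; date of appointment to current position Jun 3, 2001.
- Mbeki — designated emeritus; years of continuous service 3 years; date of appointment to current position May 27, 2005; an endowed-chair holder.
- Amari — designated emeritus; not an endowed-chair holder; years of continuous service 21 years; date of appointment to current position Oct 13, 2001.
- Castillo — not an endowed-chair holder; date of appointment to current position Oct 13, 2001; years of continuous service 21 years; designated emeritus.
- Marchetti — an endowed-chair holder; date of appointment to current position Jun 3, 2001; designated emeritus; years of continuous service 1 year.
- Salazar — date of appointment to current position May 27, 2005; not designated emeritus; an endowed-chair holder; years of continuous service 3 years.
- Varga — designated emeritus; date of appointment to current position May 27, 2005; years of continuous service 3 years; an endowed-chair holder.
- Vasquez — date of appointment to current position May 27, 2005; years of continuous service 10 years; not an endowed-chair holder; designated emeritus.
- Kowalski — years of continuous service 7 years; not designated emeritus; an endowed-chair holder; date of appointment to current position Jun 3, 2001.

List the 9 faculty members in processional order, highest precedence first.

Marchetti, Beaumont, Kowalski, Amari, Castillo, Mbeki, Salazar, Varga, Vasquez

By date of appointment to current position (earlier first): Marchetti, Beaumont and Kowalski (each Jun 3, 2001); then Amari and Castillo (both Oct 13, 2001); then Mbeki, Salazar, Varga and Vasquez (each May 27, 2005).
Marchetti, Beaumont and Kowalski are each an endowed-chair holder, so the next rule applies.
Among Marchetti, Beaumont and Kowalski, by years of continuous service (lower first): Marchetti (1 year) before Beaumont and Kowalski (7 years).
Among Beaumont and Kowalski, alphabetically by surname: Beaumont before Kowalski.
Amari and Castillo are each not an endowed-chair holder, so the next rule applies.
Amari and Castillo both have years of continuous service 21 years, so the next rule applies.
Among Amari and Castillo, alphabetically by surname: Amari before Castillo.
Among Mbeki, Salazar, Varga and Vasquez, an endowed-chair holder before not an endowed-chair holder: Mbeki, Salazar and Varga (an endowed-chair holder) before Vasquez (not an endowed-chair holder).
Mbeki, Salazar and Varga all have years of continuous service 3 years, so the next rule applies.
Among Mbeki, Salazar and Varga, alphabetically by surname: Mbeki before Salazar before Varga.
Full order: Marchetti, Beaumont, Kowalski, Amari, Castillo, Mbeki, Salazar, Varga, Vasquez.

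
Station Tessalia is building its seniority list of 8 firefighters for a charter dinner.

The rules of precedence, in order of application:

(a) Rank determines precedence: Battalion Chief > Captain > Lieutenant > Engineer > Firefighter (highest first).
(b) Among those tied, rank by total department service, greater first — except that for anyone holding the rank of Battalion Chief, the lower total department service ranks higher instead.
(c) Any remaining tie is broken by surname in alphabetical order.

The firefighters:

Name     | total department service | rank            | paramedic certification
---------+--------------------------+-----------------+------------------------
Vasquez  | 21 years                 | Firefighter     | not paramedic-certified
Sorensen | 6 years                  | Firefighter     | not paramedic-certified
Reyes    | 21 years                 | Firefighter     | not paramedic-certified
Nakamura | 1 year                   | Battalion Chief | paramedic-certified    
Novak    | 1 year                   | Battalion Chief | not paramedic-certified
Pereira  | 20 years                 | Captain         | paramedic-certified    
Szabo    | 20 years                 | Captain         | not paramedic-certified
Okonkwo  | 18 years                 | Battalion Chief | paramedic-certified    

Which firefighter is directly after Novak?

By rank: Nakamura, Novak and Okonkwo (Battalion Chief); then Pereira and Szabo (Captain); then Reyes, Vasquez and Sorensen (Firefighter).
Among Nakamura, Novak and Okonkwo, by total department service (lower first) (reversed rule for this group): Nakamura and Novak (1 year) before Okonkwo (18 years).
Among Nakamura and Novak, alphabetically by surname: Nakamura before Novak.
Pereira and Szabo both have total department service 20 years, so the next rule applies.
Among Pereira and Szabo, alphabetically by surname: Pereira before Szabo.
Among Reyes, Vasquez and Sorensen, by total department service (higher first): Reyes and Vasquez (21 years) before Sorensen (6 years).
Among Reyes and Vasquez, alphabetically by surname: Reyes before Vasquez.
Order: Nakamura, Novak, Okonkwo, Pereira, Szabo, Reyes, Vasquez, Sorensen.

Okonkwo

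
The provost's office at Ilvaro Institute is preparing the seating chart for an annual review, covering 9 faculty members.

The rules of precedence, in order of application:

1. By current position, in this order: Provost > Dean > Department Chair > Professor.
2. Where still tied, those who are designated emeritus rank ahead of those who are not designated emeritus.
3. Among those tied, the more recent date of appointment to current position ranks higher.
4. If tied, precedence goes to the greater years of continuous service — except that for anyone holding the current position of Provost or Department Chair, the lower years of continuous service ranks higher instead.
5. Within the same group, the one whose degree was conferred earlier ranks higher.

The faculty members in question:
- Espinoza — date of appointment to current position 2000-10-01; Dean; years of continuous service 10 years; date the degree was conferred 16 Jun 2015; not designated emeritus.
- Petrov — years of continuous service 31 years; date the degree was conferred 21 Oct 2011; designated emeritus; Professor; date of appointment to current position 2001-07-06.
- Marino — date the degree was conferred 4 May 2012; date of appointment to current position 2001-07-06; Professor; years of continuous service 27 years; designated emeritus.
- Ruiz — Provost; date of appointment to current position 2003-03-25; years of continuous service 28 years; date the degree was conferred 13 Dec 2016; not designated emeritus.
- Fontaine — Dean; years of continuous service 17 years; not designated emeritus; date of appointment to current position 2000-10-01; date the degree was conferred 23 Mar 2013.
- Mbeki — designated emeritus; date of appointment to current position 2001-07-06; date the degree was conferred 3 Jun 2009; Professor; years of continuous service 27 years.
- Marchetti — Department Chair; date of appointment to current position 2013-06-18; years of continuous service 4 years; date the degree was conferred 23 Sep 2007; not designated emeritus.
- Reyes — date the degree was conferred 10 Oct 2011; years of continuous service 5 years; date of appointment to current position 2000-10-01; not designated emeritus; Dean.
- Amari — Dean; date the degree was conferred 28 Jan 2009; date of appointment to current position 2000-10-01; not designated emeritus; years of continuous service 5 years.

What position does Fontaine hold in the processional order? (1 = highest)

By current position: Ruiz (Provost); then Fontaine, Espinoza, Amari and Reyes (Dean); then Marchetti (Department Chair); then Petrov, Mbeki and Marino (Professor).
Fontaine, Espinoza, Amari and Reyes are each not designated emeritus, so the next rule applies.
Fontaine, Espinoza, Amari and Reyes all have date of appointment to current position 2000-10-01, so the next rule applies.
Among Fontaine, Espinoza, Amari and Reyes, by years of continuous service (higher first): Fontaine (17 years) before Espinoza (10 years) before Amari and Reyes (5 years).
Among Amari and Reyes, by date the degree was conferred (earlier first): Amari (28 Jan 2009) before Reyes (10 Oct 2011).
Petrov, Mbeki and Marino are each designated emeritus, so the next rule applies.
Petrov, Mbeki and Marino all have date of appointment to current position 2001-07-06, so the next rule applies.
Among Petrov, Mbeki and Marino, by years of continuous service (higher first): Petrov (31 years) before Mbeki and Marino (27 years).
Among Mbeki and Marino, by date the degree was conferred (earlier first): Mbeki (3 Jun 2009) before Marino (4 May 2012).
Order: Ruiz, Fontaine, Espinoza, Amari, Reyes, Marchetti, Petrov, Mbeki, Marino. So position 2.

2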